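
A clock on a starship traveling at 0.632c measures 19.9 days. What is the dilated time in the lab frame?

Proper time Δt₀ = 19.9 days
γ = 1/√(1 - 0.632²) = 1.2904
Δt = γΔt₀ = 1.2904 × 19.9 = 25.68 days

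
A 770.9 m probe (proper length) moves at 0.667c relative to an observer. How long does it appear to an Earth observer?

Proper length L₀ = 770.9 m
γ = 1/√(1 - 0.667²) = 1.342
L = L₀/γ = 770.9/1.342 = 574.4 m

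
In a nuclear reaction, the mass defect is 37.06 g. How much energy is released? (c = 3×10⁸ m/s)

Convert mass defect: Δm = 37.06 g = 0.03706 kg
E = Δm·c² = 0.03706 × (3×10⁸)²
= 0.03706 × 9×10¹⁶ = 3.335×10¹⁵ J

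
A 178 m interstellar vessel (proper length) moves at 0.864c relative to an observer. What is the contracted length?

Proper length L₀ = 178 m
γ = 1/√(1 - 0.864²) = 1.9861
L = L₀/γ = 178/1.9861 = 89.62 m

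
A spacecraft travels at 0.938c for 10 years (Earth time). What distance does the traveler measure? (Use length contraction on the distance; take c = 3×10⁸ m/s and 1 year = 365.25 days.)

Earth distance: d = v × t = 0.938c × 10 yr = 8.880×10¹⁶ m
γ = 2.885
d' = d/γ = 8.880×10¹⁶/2.885 = 3.078×10¹⁶ m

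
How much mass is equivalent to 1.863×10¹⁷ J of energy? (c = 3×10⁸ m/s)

From E = mc², we get m = E/c²
c² = (3×10⁸)² = 9×10¹⁶ m²/s²
m = 1.863×10¹⁷ / 9×10¹⁶ = 2.070 kg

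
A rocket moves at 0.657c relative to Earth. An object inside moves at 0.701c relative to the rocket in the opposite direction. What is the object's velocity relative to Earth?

Object's velocity in rocket frame is u' = -0.701c
u = (u' + v)/(1 + u'v/c²) = (v - 0.701)/(1 - 0.701·v/c²)
Numerator: 0.657 - 0.701 = -0.044
Denominator: 1 - 0.460557 = 0.539443
u = -0.044/0.539443 = -0.08157c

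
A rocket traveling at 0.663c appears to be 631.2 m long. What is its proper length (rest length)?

Contracted length L = 631.2 m
γ = 1/√(1 - 0.663²) = 1.3358
L₀ = γL = 1.3358 × 631.2 = 843.2 m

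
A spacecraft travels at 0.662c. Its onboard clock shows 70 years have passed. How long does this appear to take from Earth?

Proper time Δt₀ = 70 years
γ = 1/√(1 - 0.662²) = 1.33422
Δt = γΔt₀ = 1.33422 × 70 = 93.40 years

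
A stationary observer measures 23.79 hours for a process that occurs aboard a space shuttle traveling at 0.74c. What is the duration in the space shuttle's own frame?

Dilated time Δt = 23.79 hours
γ = 1/√(1 - 0.74²) = 1.487
Δt₀ = Δt/γ = 23.79/1.487 = 16.00 hours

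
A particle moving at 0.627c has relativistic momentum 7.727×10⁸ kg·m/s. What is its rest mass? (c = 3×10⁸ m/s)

γ = 1/√(1 - 0.627²) = 1.2837
v = 0.627 × 3×10⁸ = 1.881×10⁸ m/s
m = p/(γv) = 7.727×10⁸/(1.2837 × 1.881×10⁸) = 3.200 kg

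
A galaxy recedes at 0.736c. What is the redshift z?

β = 0.736
(1+β)/(1-β) = 1.736/0.264 = 6.576
√(6.576) = 2.564
z = 2.564 - 1 = 1.564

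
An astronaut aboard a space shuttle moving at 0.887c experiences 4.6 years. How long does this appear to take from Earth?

Proper time Δt₀ = 4.6 years
γ = 1/√(1 - 0.887²) = 2.1656
Δt = γΔt₀ = 2.1656 × 4.6 = 9.962 years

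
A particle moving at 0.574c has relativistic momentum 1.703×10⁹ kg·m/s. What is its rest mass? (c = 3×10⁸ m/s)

γ = 1/√(1 - 0.574²) = 1.2212
v = 0.574 × 3×10⁸ = 1.722×10⁸ m/s
m = p/(γv) = 1.703×10⁹/(1.2212 × 1.722×10⁸) = 8.098 kg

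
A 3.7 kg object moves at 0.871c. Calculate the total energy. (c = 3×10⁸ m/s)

γ = 1/√(1 - 0.871²) = 2.0355
mc² = 3.7 × (3×10⁸)² = 3.330×10¹⁷ J
E = γmc² = 2.0355 × 3.330×10¹⁷ = 6.778×10¹⁷ J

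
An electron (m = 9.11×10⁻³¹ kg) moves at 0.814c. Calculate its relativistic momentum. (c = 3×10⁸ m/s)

γ = 1/√(1 - 0.814²) = 1.7216
v = 0.814 × 3×10⁸ = 2.442×10⁸ m/s
p = γmv = 1.7216 × 9.11×10⁻³¹ × 2.442×10⁸ = 3.830×10⁻²² kg·m/s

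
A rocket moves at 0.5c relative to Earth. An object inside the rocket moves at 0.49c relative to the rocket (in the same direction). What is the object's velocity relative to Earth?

u = (u' + v)/(1 + u'v/c²)
Numerator: 0.49 + 0.5 = 0.99
Denominator: 1 + 0.245 = 1.245
u = 0.99/1.245 = 0.7952c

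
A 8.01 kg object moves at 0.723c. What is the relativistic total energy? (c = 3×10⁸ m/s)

γ = 1/√(1 - 0.723²) = 1.4475
mc² = 8.01 × (3×10⁸)² = 7.209×10¹⁷ J
E = γmc² = 1.4475 × 7.209×10¹⁷ = 1.044×10¹⁸ J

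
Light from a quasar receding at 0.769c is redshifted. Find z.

β = 0.769
(1+β)/(1-β) = 1.769/0.231 = 7.658
√(7.658) = 2.767
z = 2.767 - 1 = 1.767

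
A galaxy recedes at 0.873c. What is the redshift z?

β = 0.873
(1+β)/(1-β) = 1.873/0.127 = 14.748
√(14.748) = 3.840
z = 3.840 - 1 = 2.840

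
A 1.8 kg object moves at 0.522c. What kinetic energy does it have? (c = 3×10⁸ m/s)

γ = 1/√(1 - 0.522²) = 1.1724
γ - 1 = 0.1724
KE = (γ-1)mc² = 0.1724 × 1.8 × (3×10⁸)² = 2.793×10¹⁶ J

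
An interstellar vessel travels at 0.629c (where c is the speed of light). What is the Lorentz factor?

v/c = 0.629, so (v/c)² = 0.395641
1 - (v/c)² = 0.604359
γ = 1/√(0.604359) = 1.286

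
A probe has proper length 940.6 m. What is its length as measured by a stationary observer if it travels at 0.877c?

Proper length L₀ = 940.6 m
γ = 1/√(1 - 0.877²) = 2.08121
L = L₀/γ = 940.6/2.08121 = 451.9 m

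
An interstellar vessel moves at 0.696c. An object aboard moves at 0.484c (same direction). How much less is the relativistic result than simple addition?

Classical: u' + v = 0.484 + 0.696 = 1.18c
Relativistic: u = (0.484 + 0.696)/(1 + 0.336864) = 1.18/1.336864 = 0.8827c
Difference: 1.18 - 0.8827 = 0.2973c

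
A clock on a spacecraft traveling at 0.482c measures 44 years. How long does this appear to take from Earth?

Proper time Δt₀ = 44 years
γ = 1/√(1 - 0.482²) = 1.1413
Δt = γΔt₀ = 1.1413 × 44 = 50.22 years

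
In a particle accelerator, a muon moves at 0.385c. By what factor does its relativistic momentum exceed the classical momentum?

p_rel = γmv, p_class = mv
Ratio = γ = 1/√(1 - 0.385²)
= 1/√(0.851775) = 1.084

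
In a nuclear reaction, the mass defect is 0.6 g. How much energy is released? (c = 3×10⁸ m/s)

Convert mass defect: Δm = 0.6 g = 0.0006 kg
E = Δm·c² = 0.0006 × (3×10⁸)²
= 0.0006 × 9×10¹⁶ = 5.400×10¹³ J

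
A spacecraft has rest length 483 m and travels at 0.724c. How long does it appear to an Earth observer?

Proper length L₀ = 483 m
γ = 1/√(1 - 0.724²) = 1.4497
L = L₀/γ = 483/1.4497 = 333.2 m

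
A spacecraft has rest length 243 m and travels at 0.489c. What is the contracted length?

Proper length L₀ = 243 m
γ = 1/√(1 - 0.489²) = 1.146
L = L₀/γ = 243/1.146 = 212.0 m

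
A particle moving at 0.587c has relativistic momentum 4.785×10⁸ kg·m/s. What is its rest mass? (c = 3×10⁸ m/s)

γ = 1/√(1 - 0.587²) = 1.235
v = 0.587 × 3×10⁸ = 1.761×10⁸ m/s
m = p/(γv) = 4.785×10⁸/(1.235 × 1.761×10⁸) = 2.200 kg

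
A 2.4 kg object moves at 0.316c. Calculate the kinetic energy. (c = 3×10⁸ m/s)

γ = 1/√(1 - 0.316²) = 1.05401
γ - 1 = 0.05401
KE = (γ-1)mc² = 0.05401 × 2.4 × (3×10⁸)² = 1.167×10¹⁶ J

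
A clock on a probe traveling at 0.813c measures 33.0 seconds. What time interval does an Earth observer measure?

Proper time Δt₀ = 33.0 seconds
γ = 1/√(1 - 0.813²) = 1.71743
Δt = γΔt₀ = 1.71743 × 33.0 = 56.68 seconds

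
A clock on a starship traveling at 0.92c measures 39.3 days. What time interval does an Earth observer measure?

Proper time Δt₀ = 39.3 days
γ = 1/√(1 - 0.92²) = 2.552
Δt = γΔt₀ = 2.552 × 39.3 = 100.3 days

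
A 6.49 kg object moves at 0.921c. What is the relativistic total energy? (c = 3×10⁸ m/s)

γ = 1/√(1 - 0.921²) = 2.567
mc² = 6.49 × (3×10⁸)² = 5.841×10¹⁷ J
E = γmc² = 2.567 × 5.841×10¹⁷ = 1.499×10¹⁸ J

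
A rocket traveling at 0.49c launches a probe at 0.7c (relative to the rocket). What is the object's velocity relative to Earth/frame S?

u = (u' + v)/(1 + u'v/c²)
Numerator: 0.7 + 0.49 = 1.19
Denominator: 1 + 0.343 = 1.343
u = 1.19/1.343 = 0.8861c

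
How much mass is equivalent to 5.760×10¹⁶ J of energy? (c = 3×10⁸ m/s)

From E = mc², we get m = E/c²
c² = (3×10⁸)² = 9×10¹⁶ m²/s²
m = 5.760×10¹⁶ / 9×10¹⁶ = 0.6400 kg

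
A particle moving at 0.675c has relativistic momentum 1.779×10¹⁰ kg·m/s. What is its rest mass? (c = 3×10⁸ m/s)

γ = 1/√(1 - 0.675²) = 1.3553
v = 0.675 × 3×10⁸ = 2.025×10⁸ m/s
m = p/(γv) = 1.779×10¹⁰/(1.3553 × 2.025×10⁸) = 64.82 kg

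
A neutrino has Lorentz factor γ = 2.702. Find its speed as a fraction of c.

From γ = 1/√(1 - v²/c²):
1/γ² = 1/2.702² = 0.1370
v²/c² = 1 - 0.1370 = 0.8630
v/c = √(0.8630) = 0.9290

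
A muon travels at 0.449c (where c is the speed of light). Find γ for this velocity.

v/c = 0.449, so (v/c)² = 0.201601
1 - (v/c)² = 0.798399
γ = 1/√(0.798399) = 1.119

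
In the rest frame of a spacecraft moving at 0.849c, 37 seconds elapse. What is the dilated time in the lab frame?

Proper time Δt₀ = 37 seconds
γ = 1/√(1 - 0.849²) = 1.8925
Δt = γΔt₀ = 1.8925 × 37 = 70.02 seconds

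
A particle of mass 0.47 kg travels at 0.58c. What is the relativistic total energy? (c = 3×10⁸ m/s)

γ = 1/√(1 - 0.58²) = 1.2276
mc² = 0.47 × (3×10⁸)² = 4.230×10¹⁶ J
E = γmc² = 1.2276 × 4.230×10¹⁶ = 5.193×10¹⁶ J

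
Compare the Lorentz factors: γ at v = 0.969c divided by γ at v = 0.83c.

γ₁ = 1/√(1 - 0.969²) = 4.048
γ₂ = 1/√(1 - 0.83²) = 1.793
γ₁/γ₂ = 4.048/1.793 = 2.258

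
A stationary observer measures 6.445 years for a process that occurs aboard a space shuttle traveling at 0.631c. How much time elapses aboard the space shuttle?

Dilated time Δt = 6.445 years
γ = 1/√(1 - 0.631²) = 1.289
Δt₀ = Δt/γ = 6.445/1.289 = 5.000 years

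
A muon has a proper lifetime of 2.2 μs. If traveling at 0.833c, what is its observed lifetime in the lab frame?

Proper lifetime τ₀ = 2.2 μs
γ = 1/√(1 - 0.833²) = 1.8074
τ = γτ₀ = 1.8074 × 2.2 μs = 3.976 μs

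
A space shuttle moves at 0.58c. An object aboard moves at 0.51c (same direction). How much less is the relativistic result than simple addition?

Classical: u' + v = 0.51 + 0.58 = 1.09c
Relativistic: u = (0.51 + 0.58)/(1 + 0.2958) = 1.09/1.2958 = 0.8412c
Difference: 1.09 - 0.8412 = 0.2488c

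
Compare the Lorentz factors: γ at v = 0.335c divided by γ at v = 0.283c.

γ₁ = 1/√(1 - 0.335²) = 1.0613
γ₂ = 1/√(1 - 0.283²) = 1.0426
γ₁/γ₂ = 1.0613/1.0426 = 1.018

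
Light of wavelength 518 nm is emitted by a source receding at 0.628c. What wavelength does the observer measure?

β = 0.628
Wavelength Doppler factor = √(1.628/0.372) = √(4.376) = 2.092
λ_obs = 518 × 2.092 = 1084 nm (redshift)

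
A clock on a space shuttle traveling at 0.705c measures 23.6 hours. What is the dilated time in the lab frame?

Proper time Δt₀ = 23.6 hours
γ = 1/√(1 - 0.705²) = 1.410
Δt = γΔt₀ = 1.410 × 23.6 = 33.28 hours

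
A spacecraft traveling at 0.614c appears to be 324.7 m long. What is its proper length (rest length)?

Contracted length L = 324.7 m
γ = 1/√(1 - 0.614²) = 1.267
L₀ = γL = 1.267 × 324.7 = 411.4 m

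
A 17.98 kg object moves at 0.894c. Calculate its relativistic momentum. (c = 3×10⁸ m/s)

γ = 1/√(1 - 0.894²) = 2.232
v = 0.894 × 3×10⁸ = 2.682×10⁸ m/s
p = γmv = 2.232 × 17.98 × 2.682×10⁸ = 1.076×10¹⁰ kg·m/s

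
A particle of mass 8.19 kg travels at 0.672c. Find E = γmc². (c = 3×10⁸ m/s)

γ = 1/√(1 - 0.672²) = 1.3503
mc² = 8.19 × (3×10⁸)² = 7.371×10¹⁷ J
E = γmc² = 1.3503 × 7.371×10¹⁷ = 9.953×10¹⁷ J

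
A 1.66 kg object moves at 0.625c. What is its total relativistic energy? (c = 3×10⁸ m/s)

γ = 1/√(1 - 0.625²) = 1.281
mc² = 1.66 × (3×10⁸)² = 1.494×10¹⁷ J
E = γmc² = 1.281 × 1.494×10¹⁷ = 1.914×10¹⁷ J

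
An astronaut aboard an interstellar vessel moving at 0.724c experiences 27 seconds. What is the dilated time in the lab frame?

Proper time Δt₀ = 27 seconds
γ = 1/√(1 - 0.724²) = 1.4497
Δt = γΔt₀ = 1.4497 × 27 = 39.14 seconds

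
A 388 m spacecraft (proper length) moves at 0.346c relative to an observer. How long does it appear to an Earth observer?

Proper length L₀ = 388 m
γ = 1/√(1 - 0.346²) = 1.066
L = L₀/γ = 388/1.066 = 364.0 m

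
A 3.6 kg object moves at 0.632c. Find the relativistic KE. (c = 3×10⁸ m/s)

γ = 1/√(1 - 0.632²) = 1.29038
γ - 1 = 0.29038
KE = (γ-1)mc² = 0.29038 × 3.6 × (3×10⁸)² = 9.408×10¹⁶ J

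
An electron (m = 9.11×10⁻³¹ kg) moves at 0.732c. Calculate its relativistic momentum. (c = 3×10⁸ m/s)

γ = 1/√(1 - 0.732²) = 1.4678
v = 0.732 × 3×10⁸ = 2.196×10⁸ m/s
p = γmv = 1.4678 × 9.11×10⁻³¹ × 2.196×10⁸ = 2.936×10⁻²² kg·m/s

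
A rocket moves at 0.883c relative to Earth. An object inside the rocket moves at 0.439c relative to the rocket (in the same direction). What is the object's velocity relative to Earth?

u = (u' + v)/(1 + u'v/c²)
Numerator: 0.439 + 0.883 = 1.322
Denominator: 1 + 0.387637 = 1.387637
u = 1.322/1.387637 = 0.9527c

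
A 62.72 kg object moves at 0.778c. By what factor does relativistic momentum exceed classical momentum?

p_rel = γmv, p_class = mv
Ratio = γ = 1/√(1 - 0.778²) = 1.592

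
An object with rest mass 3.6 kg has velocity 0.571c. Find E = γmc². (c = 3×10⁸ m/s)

γ = 1/√(1 - 0.571²) = 1.2181
mc² = 3.6 × (3×10⁸)² = 3.240×10¹⁷ J
E = γmc² = 1.2181 × 3.240×10¹⁷ = 3.947×10¹⁷ J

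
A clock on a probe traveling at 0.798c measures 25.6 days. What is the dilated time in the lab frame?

Proper time Δt₀ = 25.6 days
γ = 1/√(1 - 0.798²) = 1.6593
Δt = γΔt₀ = 1.6593 × 25.6 = 42.48 days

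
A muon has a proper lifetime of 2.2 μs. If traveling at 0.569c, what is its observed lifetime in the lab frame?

Proper lifetime τ₀ = 2.2 μs
γ = 1/√(1 - 0.569²) = 1.216
τ = γτ₀ = 1.216 × 2.2 μs = 2.675 μs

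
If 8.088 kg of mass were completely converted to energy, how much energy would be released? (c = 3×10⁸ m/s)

Using E = mc²:
c² = (3×10⁸)² = 9×10¹⁶ m²/s²
E = 8.088 × 9×10¹⁶ = 7.279×10¹⁷ J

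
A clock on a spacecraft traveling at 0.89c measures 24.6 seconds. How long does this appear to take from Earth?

Proper time Δt₀ = 24.6 seconds
γ = 1/√(1 - 0.89²) = 2.193
Δt = γΔt₀ = 2.193 × 24.6 = 53.95 seconds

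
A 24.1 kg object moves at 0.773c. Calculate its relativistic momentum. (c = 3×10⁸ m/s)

γ = 1/√(1 - 0.773²) = 1.57628
v = 0.773 × 3×10⁸ = 2.319×10⁸ m/s
p = γmv = 1.57628 × 24.1 × 2.319×10⁸ = 8.809×10⁹ kg·m/s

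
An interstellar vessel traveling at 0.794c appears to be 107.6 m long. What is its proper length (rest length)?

Contracted length L = 107.6 m
γ = 1/√(1 - 0.794²) = 1.645
L₀ = γL = 1.645 × 107.6 = 177.0 m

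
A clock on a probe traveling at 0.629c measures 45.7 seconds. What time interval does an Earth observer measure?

Proper time Δt₀ = 45.7 seconds
γ = 1/√(1 - 0.629²) = 1.28633
Δt = γΔt₀ = 1.28633 × 45.7 = 58.79 seconds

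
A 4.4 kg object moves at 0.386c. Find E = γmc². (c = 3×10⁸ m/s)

γ = 1/√(1 - 0.386²) = 1.084
mc² = 4.4 × (3×10⁸)² = 3.960×10¹⁷ J
E = γmc² = 1.084 × 3.960×10¹⁷ = 4.293×10¹⁷ J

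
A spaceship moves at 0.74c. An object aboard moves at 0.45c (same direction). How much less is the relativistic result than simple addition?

Classical: u' + v = 0.45 + 0.74 = 1.19c
Relativistic: u = (0.45 + 0.74)/(1 + 0.333) = 1.19/1.333 = 0.8927c
Difference: 1.19 - 0.8927 = 0.2973c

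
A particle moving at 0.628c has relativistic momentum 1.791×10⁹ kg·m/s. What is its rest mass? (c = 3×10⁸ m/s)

γ = 1/√(1 - 0.628²) = 1.285
v = 0.628 × 3×10⁸ = 1.884×10⁸ m/s
m = p/(γv) = 1.791×10⁹/(1.285 × 1.884×10⁸) = 7.398 kg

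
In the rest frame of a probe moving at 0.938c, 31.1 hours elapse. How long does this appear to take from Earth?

Proper time Δt₀ = 31.1 hours
γ = 1/√(1 - 0.938²) = 2.885
Δt = γΔt₀ = 2.885 × 31.1 = 89.72 hours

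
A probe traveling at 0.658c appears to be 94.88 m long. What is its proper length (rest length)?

Contracted length L = 94.88 m
γ = 1/√(1 - 0.658²) = 1.328
L₀ = γL = 1.328 × 94.88 = 126.0 m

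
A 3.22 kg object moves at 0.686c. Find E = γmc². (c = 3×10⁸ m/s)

γ = 1/√(1 - 0.686²) = 1.3744
mc² = 3.22 × (3×10⁸)² = 2.898×10¹⁷ J
E = γmc² = 1.3744 × 2.898×10¹⁷ = 3.983×10¹⁷ J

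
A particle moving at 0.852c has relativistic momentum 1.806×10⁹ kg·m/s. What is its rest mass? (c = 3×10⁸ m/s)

γ = 1/√(1 - 0.852²) = 1.910
v = 0.852 × 3×10⁸ = 2.556×10⁸ m/s
m = p/(γv) = 1.806×10⁹/(1.910 × 2.556×10⁸) = 3.699 kg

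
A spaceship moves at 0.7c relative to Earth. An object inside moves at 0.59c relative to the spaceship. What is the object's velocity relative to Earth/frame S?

u = (u' + v)/(1 + u'v/c²)
Numerator: 0.59 + 0.7 = 1.29
Denominator: 1 + 0.413 = 1.413
u = 1.29/1.413 = 0.9130c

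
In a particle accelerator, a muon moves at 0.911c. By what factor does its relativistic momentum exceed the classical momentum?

p_rel = γmv, p_class = mv
Ratio = γ = 1/√(1 - 0.911²)
= 1/√(0.170079) = 2.425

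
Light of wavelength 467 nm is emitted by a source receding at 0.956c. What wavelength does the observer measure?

β = 0.956
Wavelength Doppler factor = √(1.956/0.044) = √(44.4545) = 6.6674
λ_obs = 467 × 6.6674 = 3114 nm (redshift)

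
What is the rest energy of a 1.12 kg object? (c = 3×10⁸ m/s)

c² = (3×10⁸)² = 9.000×10¹⁶ m²/s²
E₀ = mc² = 1.12 × 9.000×10¹⁶ = 1.008×10¹⁷ J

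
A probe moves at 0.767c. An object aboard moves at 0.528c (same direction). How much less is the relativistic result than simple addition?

Classical: u' + v = 0.528 + 0.767 = 1.295c
Relativistic: u = (0.528 + 0.767)/(1 + 0.404976) = 1.295/1.404976 = 0.9217c
Difference: 1.295 - 0.9217 = 0.3733c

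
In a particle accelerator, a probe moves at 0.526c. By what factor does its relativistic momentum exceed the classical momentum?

p_rel = γmv, p_class = mv
Ratio = γ = 1/√(1 - 0.526²)
= 1/√(0.723324) = 1.176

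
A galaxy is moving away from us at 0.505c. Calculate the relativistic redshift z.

β = 0.505
(1+β)/(1-β) = 1.505/0.495 = 3.0404
√(3.0404) = 1.7437
z = 1.7437 - 1 = 0.7437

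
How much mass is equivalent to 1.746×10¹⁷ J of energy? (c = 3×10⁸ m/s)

From E = mc², we get m = E/c²
c² = (3×10⁸)² = 9×10¹⁶ m²/s²
m = 1.746×10¹⁷ / 9×10¹⁶ = 1.940 kg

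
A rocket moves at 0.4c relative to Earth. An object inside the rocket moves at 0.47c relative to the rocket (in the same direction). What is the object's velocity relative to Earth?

u = (u' + v)/(1 + u'v/c²)
Numerator: 0.47 + 0.4 = 0.87
Denominator: 1 + 0.188 = 1.188
u = 0.87/1.188 = 0.7323c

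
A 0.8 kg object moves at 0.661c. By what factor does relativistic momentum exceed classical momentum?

p_rel = γmv, p_class = mv
Ratio = γ = 1/√(1 - 0.661²) = 1.333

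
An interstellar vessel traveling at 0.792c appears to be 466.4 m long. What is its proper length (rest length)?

Contracted length L = 466.4 m
γ = 1/√(1 - 0.792²) = 1.6379
L₀ = γL = 1.6379 × 466.4 = 763.9 m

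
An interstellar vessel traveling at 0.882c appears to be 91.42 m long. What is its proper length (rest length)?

Contracted length L = 91.42 m
γ = 1/√(1 - 0.882²) = 2.122
L₀ = γL = 2.122 × 91.42 = 194.0 m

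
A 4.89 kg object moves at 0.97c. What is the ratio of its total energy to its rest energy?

E = γmc², E₀ = mc²
E/E₀ = γ = 1/√(1 - 0.97²) = 4.113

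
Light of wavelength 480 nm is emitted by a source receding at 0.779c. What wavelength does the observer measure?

β = 0.779
Wavelength Doppler factor = √(1.779/0.221) = √(8.050) = 2.837
λ_obs = 480 × 2.837 = 1362 nm (redshift)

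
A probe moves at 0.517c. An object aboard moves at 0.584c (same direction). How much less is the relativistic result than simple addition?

Classical: u' + v = 0.584 + 0.517 = 1.101c
Relativistic: u = (0.584 + 0.517)/(1 + 0.301928) = 1.101/1.301928 = 0.8457c
Difference: 1.101 - 0.8457 = 0.2553c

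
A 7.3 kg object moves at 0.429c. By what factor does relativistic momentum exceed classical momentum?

p_rel = γmv, p_class = mv
Ratio = γ = 1/√(1 - 0.429²) = 1.107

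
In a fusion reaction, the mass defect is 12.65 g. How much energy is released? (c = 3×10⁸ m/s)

Convert mass defect: Δm = 12.65 g = 0.01265 kg
E = Δm·c² = 0.01265 × (3×10⁸)²
= 0.01265 × 9×10¹⁶ = 1.139×10¹⁵ J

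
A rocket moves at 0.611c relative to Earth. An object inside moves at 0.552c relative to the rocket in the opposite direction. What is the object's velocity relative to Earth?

Object's velocity in rocket frame is u' = -0.552c
u = (u' + v)/(1 + u'v/c²) = (v - 0.552)/(1 - 0.552·v/c²)
Numerator: 0.611 - 0.552 = 0.059
Denominator: 1 - 0.337272 = 0.662728
u = 0.059/0.662728 = 0.08903c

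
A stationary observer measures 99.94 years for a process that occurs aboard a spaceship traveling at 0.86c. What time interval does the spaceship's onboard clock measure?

Dilated time Δt = 99.94 years
γ = 1/√(1 - 0.86²) = 1.9597
Δt₀ = Δt/γ = 99.94/1.9597 = 51.00 years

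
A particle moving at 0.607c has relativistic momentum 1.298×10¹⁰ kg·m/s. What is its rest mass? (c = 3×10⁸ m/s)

γ = 1/√(1 - 0.607²) = 1.2583
v = 0.607 × 3×10⁸ = 1.821×10⁸ m/s
m = p/(γv) = 1.298×10¹⁰/(1.2583 × 1.821×10⁸) = 56.65 kg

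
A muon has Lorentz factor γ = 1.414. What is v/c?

From γ = 1/√(1 - v²/c²):
1/γ² = 1/1.414² = 0.5002
v²/c² = 1 - 0.5002 = 0.4998
v/c = √(0.4998) = 0.7070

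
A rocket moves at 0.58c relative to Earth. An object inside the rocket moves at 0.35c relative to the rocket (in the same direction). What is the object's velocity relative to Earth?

u = (u' + v)/(1 + u'v/c²)
Numerator: 0.35 + 0.58 = 0.93
Denominator: 1 + 0.203 = 1.203
u = 0.93/1.203 = 0.7731c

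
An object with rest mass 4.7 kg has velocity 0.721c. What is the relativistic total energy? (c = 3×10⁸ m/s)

γ = 1/√(1 - 0.721²) = 1.443
mc² = 4.7 × (3×10⁸)² = 4.230×10¹⁷ J
E = γmc² = 1.443 × 4.230×10¹⁷ = 6.104×10¹⁷ J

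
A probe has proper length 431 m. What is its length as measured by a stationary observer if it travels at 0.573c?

Proper length L₀ = 431 m
γ = 1/√(1 - 0.573²) = 1.2202
L = L₀/γ = 431/1.2202 = 353.2 m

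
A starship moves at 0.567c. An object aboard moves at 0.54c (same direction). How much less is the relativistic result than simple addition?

Classical: u' + v = 0.54 + 0.567 = 1.107c
Relativistic: u = (0.54 + 0.567)/(1 + 0.30618) = 1.107/1.30618 = 0.8475c
Difference: 1.107 - 0.8475 = 0.2595c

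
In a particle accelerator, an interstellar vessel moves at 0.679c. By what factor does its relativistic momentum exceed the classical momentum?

p_rel = γmv, p_class = mv
Ratio = γ = 1/√(1 - 0.679²)
= 1/√(0.538959) = 1.362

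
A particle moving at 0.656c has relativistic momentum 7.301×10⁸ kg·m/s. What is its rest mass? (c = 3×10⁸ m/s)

γ = 1/√(1 - 0.656²) = 1.325
v = 0.656 × 3×10⁸ = 1.968×10⁸ m/s
m = p/(γv) = 7.301×10⁸/(1.325 × 1.968×10⁸) = 2.800 kg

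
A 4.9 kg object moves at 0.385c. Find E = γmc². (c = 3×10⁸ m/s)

γ = 1/√(1 - 0.385²) = 1.0835
mc² = 4.9 × (3×10⁸)² = 4.410×10¹⁷ J
E = γmc² = 1.0835 × 4.410×10¹⁷ = 4.778×10¹⁷ J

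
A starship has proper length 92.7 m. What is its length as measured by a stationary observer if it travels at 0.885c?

Proper length L₀ = 92.7 m
γ = 1/√(1 - 0.885²) = 2.148
L = L₀/γ = 92.7/2.148 = 43.16 m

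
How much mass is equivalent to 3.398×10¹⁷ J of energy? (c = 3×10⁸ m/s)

From E = mc², we get m = E/c²
c² = (3×10⁸)² = 9×10¹⁶ m²/s²
m = 3.398×10¹⁷ / 9×10¹⁶ = 3.776 kg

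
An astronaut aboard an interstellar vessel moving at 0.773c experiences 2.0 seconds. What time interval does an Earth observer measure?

Proper time Δt₀ = 2.0 seconds
γ = 1/√(1 - 0.773²) = 1.5763
Δt = γΔt₀ = 1.5763 × 2.0 = 3.153 seconds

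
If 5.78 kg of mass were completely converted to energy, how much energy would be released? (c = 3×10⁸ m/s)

Using E = mc²:
c² = (3×10⁸)² = 9×10¹⁶ m²/s²
E = 5.78 × 9×10¹⁶ = 5.202×10¹⁷ J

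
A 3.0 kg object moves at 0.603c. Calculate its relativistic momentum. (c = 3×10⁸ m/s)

γ = 1/√(1 - 0.603²) = 1.2535
v = 0.603 × 3×10⁸ = 1.809×10⁸ m/s
p = γmv = 1.2535 × 3.0 × 1.809×10⁸ = 6.803×10⁸ kg·m/s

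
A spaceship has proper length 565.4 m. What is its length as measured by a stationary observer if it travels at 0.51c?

Proper length L₀ = 565.4 m
γ = 1/√(1 - 0.51²) = 1.1626
L = L₀/γ = 565.4/1.1626 = 486.3 m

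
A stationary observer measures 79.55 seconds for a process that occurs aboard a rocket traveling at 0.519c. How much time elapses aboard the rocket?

Dilated time Δt = 79.55 seconds
γ = 1/√(1 - 0.519²) = 1.1699
Δt₀ = Δt/γ = 79.55/1.1699 = 68.00 seconds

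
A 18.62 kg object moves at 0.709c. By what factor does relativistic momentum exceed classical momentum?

p_rel = γmv, p_class = mv
Ratio = γ = 1/√(1 - 0.709²) = 1.418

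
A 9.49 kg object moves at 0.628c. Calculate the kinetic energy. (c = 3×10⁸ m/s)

γ = 1/√(1 - 0.628²) = 1.285
γ - 1 = 0.2850
KE = (γ-1)mc² = 0.2850 × 9.49 × (3×10⁸)² = 2.434×10¹⁷ J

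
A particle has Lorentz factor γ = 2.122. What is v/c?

From γ = 1/√(1 - v²/c²):
1/γ² = 1/2.122² = 0.2221
v²/c² = 1 - 0.2221 = 0.7779
v/c = √(0.7779) = 0.8820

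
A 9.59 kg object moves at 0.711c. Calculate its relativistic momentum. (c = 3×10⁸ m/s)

γ = 1/√(1 - 0.711²) = 1.422
v = 0.711 × 3×10⁸ = 2.133×10⁸ m/s
p = γmv = 1.422 × 9.59 × 2.133×10⁸ = 2.909×10⁹ kg·m/s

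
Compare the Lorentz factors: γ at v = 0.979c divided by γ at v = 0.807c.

γ₁ = 1/√(1 - 0.979²) = 4.905
γ₂ = 1/√(1 - 0.807²) = 1.693
γ₁/γ₂ = 4.905/1.693 = 2.897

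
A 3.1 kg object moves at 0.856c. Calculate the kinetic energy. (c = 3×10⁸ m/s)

γ = 1/√(1 - 0.856²) = 1.9343
γ - 1 = 0.9343
KE = (γ-1)mc² = 0.9343 × 3.1 × (3×10⁸)² = 2.607×10¹⁷ J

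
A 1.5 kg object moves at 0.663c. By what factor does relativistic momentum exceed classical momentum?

p_rel = γmv, p_class = mv
Ratio = γ = 1/√(1 - 0.663²) = 1.336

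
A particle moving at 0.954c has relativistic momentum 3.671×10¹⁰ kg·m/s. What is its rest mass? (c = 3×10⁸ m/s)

γ = 1/√(1 - 0.954²) = 3.335
v = 0.954 × 3×10⁸ = 2.862×10⁸ m/s
m = p/(γv) = 3.671×10¹⁰/(3.335 × 2.862×10⁸) = 38.46 kg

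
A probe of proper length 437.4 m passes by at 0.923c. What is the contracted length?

Proper length L₀ = 437.4 m
γ = 1/√(1 - 0.923²) = 2.599
L = L₀/γ = 437.4/2.599 = 168.3 m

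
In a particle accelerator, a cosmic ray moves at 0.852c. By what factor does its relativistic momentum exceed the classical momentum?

p_rel = γmv, p_class = mv
Ratio = γ = 1/√(1 - 0.852²)
= 1/√(0.274096) = 1.910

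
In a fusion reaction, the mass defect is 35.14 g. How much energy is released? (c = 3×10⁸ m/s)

Convert mass defect: Δm = 35.14 g = 0.03514 kg
E = Δm·c² = 0.03514 × (3×10⁸)²
= 0.03514 × 9×10¹⁶ = 3.163×10¹⁵ J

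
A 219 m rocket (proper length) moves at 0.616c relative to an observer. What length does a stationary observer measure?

Proper length L₀ = 219 m
γ = 1/√(1 - 0.616²) = 1.2694
L = L₀/γ = 219/1.2694 = 172.5 m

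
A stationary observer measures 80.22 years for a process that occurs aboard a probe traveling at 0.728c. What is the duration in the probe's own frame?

Dilated time Δt = 80.22 years
γ = 1/√(1 - 0.728²) = 1.4586
Δt₀ = Δt/γ = 80.22/1.4586 = 55.00 years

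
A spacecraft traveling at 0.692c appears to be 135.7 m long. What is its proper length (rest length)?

Contracted length L = 135.7 m
γ = 1/√(1 - 0.692²) = 1.3852
L₀ = γL = 1.3852 × 135.7 = 188.0 m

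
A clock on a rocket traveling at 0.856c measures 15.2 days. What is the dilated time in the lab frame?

Proper time Δt₀ = 15.2 days
γ = 1/√(1 - 0.856²) = 1.934
Δt = γΔt₀ = 1.934 × 15.2 = 29.40 days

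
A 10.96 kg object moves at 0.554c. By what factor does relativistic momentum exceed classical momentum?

p_rel = γmv, p_class = mv
Ratio = γ = 1/√(1 - 0.554²) = 1.201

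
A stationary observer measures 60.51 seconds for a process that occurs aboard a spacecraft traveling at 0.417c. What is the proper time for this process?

Dilated time Δt = 60.51 seconds
γ = 1/√(1 - 0.417²) = 1.1002
Δt₀ = Δt/γ = 60.51/1.1002 = 55.00 seconds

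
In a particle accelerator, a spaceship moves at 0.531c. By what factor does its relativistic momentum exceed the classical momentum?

p_rel = γmv, p_class = mv
Ratio = γ = 1/√(1 - 0.531²)
= 1/√(0.718039) = 1.180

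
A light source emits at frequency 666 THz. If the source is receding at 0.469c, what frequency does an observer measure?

β = v/c = 0.469
(1-β)/(1+β) = 0.531/1.469 = 0.3615
Doppler factor = √(0.3615) = 0.6012
f_obs = 666 × 0.6012 = 400.4 THz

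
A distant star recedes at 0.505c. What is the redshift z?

β = 0.505
(1+β)/(1-β) = 1.505/0.495 = 3.0404
√(3.0404) = 1.7437
z = 1.7437 - 1 = 0.7437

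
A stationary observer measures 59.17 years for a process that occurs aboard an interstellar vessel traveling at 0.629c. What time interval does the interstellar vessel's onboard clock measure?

Dilated time Δt = 59.17 years
γ = 1/√(1 - 0.629²) = 1.2863
Δt₀ = Δt/γ = 59.17/1.2863 = 46.00 years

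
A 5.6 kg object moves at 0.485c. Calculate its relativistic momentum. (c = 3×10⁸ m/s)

γ = 1/√(1 - 0.485²) = 1.1435
v = 0.485 × 3×10⁸ = 1.455×10⁸ m/s
p = γmv = 1.1435 × 5.6 × 1.455×10⁸ = 9.317×10⁸ kg·m/s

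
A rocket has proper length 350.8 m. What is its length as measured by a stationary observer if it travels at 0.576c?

Proper length L₀ = 350.8 m
γ = 1/√(1 - 0.576²) = 1.223
L = L₀/γ = 350.8/1.223 = 286.8 m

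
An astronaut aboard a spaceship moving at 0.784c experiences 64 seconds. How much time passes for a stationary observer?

Proper time Δt₀ = 64 seconds
γ = 1/√(1 - 0.784²) = 1.611
Δt = γΔt₀ = 1.611 × 64 = 103.1 seconds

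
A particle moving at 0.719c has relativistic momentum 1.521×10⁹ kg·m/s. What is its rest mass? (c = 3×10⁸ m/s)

γ = 1/√(1 - 0.719²) = 1.4388
v = 0.719 × 3×10⁸ = 2.157×10⁸ m/s
m = p/(γv) = 1.521×10⁹/(1.4388 × 2.157×10⁸) = 4.901 kg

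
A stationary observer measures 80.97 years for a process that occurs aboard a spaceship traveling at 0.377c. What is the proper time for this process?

Dilated time Δt = 80.97 years
γ = 1/√(1 - 0.377²) = 1.07966
Δt₀ = Δt/γ = 80.97/1.07966 = 75.00 years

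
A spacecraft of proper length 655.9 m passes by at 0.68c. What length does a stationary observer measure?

Proper length L₀ = 655.9 m
γ = 1/√(1 - 0.68²) = 1.364
L = L₀/γ = 655.9/1.364 = 480.9 m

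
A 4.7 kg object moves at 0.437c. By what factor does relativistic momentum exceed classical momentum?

p_rel = γmv, p_class = mv
Ratio = γ = 1/√(1 - 0.437²) = 1.112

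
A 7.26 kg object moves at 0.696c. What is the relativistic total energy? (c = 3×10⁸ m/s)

γ = 1/√(1 - 0.696²) = 1.3927
mc² = 7.26 × (3×10⁸)² = 6.534×10¹⁷ J
E = γmc² = 1.3927 × 6.534×10¹⁷ = 9.100×10¹⁷ J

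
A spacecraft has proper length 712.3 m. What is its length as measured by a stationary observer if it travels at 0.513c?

Proper length L₀ = 712.3 m
γ = 1/√(1 - 0.513²) = 1.165
L = L₀/γ = 712.3/1.165 = 611.4 m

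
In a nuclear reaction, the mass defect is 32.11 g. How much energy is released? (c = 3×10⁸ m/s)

Convert mass defect: Δm = 32.11 g = 0.03211 kg
E = Δm·c² = 0.03211 × (3×10⁸)²
= 0.03211 × 9×10¹⁶ = 2.890×10¹⁵ J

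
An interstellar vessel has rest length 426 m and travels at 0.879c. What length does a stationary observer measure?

Proper length L₀ = 426 m
γ = 1/√(1 - 0.879²) = 2.097
L = L₀/γ = 426/2.097 = 203.1 m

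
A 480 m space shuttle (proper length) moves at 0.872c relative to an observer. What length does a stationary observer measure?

Proper length L₀ = 480 m
γ = 1/√(1 - 0.872²) = 2.0429
L = L₀/γ = 480/2.0429 = 235.0 m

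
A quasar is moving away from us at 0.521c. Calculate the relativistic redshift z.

β = 0.521
(1+β)/(1-β) = 1.521/0.479 = 3.175
√(3.175) = 1.782
z = 1.782 - 1 = 0.7820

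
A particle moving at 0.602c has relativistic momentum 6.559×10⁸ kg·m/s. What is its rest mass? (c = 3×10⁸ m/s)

γ = 1/√(1 - 0.602²) = 1.2524
v = 0.602 × 3×10⁸ = 1.806×10⁸ m/s
m = p/(γv) = 6.559×10⁸/(1.2524 × 1.806×10⁸) = 2.900 kg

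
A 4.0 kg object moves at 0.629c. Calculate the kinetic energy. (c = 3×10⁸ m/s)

γ = 1/√(1 - 0.629²) = 1.2863
γ - 1 = 0.2863
KE = (γ-1)mc² = 0.2863 × 4.0 × (3×10⁸)² = 1.031×10¹⁷ J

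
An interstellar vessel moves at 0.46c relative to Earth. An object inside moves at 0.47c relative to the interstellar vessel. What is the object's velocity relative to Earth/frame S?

u = (u' + v)/(1 + u'v/c²)
Numerator: 0.47 + 0.46 = 0.93
Denominator: 1 + 0.2162 = 1.2162
u = 0.93/1.2162 = 0.7647c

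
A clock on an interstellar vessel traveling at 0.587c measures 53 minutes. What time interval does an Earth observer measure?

Proper time Δt₀ = 53 minutes
γ = 1/√(1 - 0.587²) = 1.2352
Δt = γΔt₀ = 1.2352 × 53 = 65.47 minutes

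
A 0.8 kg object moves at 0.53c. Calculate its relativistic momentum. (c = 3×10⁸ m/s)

γ = 1/√(1 - 0.53²) = 1.179
v = 0.53 × 3×10⁸ = 1.590×10⁸ m/s
p = γmv = 1.179 × 0.8 × 1.590×10⁸ = 1.500×10⁸ kg·m/s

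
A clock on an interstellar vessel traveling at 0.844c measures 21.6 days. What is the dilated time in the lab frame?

Proper time Δt₀ = 21.6 days
γ = 1/√(1 - 0.844²) = 1.8645
Δt = γΔt₀ = 1.8645 × 21.6 = 40.27 days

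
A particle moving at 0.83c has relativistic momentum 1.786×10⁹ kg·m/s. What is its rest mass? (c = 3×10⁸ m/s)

γ = 1/√(1 - 0.83²) = 1.7929
v = 0.83 × 3×10⁸ = 2.490×10⁸ m/s
m = p/(γv) = 1.786×10⁹/(1.7929 × 2.490×10⁸) = 4.001 kg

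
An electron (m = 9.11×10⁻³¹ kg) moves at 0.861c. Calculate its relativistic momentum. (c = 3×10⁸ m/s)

γ = 1/√(1 - 0.861²) = 1.9662
v = 0.861 × 3×10⁸ = 2.583×10⁸ m/s
p = γmv = 1.9662 × 9.11×10⁻³¹ × 2.583×10⁸ = 4.627×10⁻²² kg·m/s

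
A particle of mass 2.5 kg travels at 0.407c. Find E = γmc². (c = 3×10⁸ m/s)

γ = 1/√(1 - 0.407²) = 1.0948
mc² = 2.5 × (3×10⁸)² = 2.250×10¹⁷ J
E = γmc² = 1.0948 × 2.250×10¹⁷ = 2.463×10¹⁷ J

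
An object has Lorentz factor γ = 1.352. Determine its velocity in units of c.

From γ = 1/√(1 - v²/c²):
1/γ² = 1/1.352² = 0.5471
v²/c² = 1 - 0.5471 = 0.4529
v/c = √(0.4529) = 0.6730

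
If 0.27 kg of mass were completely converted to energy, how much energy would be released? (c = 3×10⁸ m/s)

Using E = mc²:
c² = (3×10⁸)² = 9×10¹⁶ m²/s²
E = 0.27 × 9×10¹⁶ = 2.430×10¹⁶ J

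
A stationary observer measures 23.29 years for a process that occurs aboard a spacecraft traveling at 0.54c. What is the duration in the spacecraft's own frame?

Dilated time Δt = 23.29 years
γ = 1/√(1 - 0.54²) = 1.188
Δt₀ = Δt/γ = 23.29/1.188 = 19.60 years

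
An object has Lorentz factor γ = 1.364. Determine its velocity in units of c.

From γ = 1/√(1 - v²/c²):
1/γ² = 1/1.364² = 0.5375
v²/c² = 1 - 0.5375 = 0.4625
v/c = √(0.4625) = 0.6801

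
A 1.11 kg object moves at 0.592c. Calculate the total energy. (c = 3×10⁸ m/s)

γ = 1/√(1 - 0.592²) = 1.241
mc² = 1.11 × (3×10⁸)² = 9.990×10¹⁶ J
E = γmc² = 1.241 × 9.990×10¹⁶ = 1.240×10¹⁷ J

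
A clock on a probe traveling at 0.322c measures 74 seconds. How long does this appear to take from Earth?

Proper time Δt₀ = 74 seconds
γ = 1/√(1 - 0.322²) = 1.05626
Δt = γΔt₀ = 1.05626 × 74 = 78.16 seconds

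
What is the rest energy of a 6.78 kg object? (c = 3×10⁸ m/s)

c² = (3×10⁸)² = 9.000×10¹⁶ m²/s²
E₀ = mc² = 6.78 × 9.000×10¹⁶ = 6.102×10¹⁷ J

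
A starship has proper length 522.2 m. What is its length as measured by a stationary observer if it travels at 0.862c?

Proper length L₀ = 522.2 m
γ = 1/√(1 - 0.862²) = 1.973
L = L₀/γ = 522.2/1.973 = 264.7 m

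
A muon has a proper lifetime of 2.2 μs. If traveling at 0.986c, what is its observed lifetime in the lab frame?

Proper lifetime τ₀ = 2.2 μs
γ = 1/√(1 - 0.986²) = 5.997
τ = γτ₀ = 5.997 × 2.2 μs = 13.19 μs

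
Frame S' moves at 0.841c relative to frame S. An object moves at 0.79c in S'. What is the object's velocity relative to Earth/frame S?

u = (u' + v)/(1 + u'v/c²)
Numerator: 0.79 + 0.841 = 1.631
Denominator: 1 + 0.66439 = 1.66439
u = 1.631/1.66439 = 0.9799c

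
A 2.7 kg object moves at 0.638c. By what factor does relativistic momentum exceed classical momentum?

p_rel = γmv, p_class = mv
Ratio = γ = 1/√(1 - 0.638²) = 1.299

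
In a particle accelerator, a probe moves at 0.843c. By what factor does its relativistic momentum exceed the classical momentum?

p_rel = γmv, p_class = mv
Ratio = γ = 1/√(1 - 0.843²)
= 1/√(0.289351) = 1.859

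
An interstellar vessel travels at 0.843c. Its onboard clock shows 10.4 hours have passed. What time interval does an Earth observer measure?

Proper time Δt₀ = 10.4 hours
γ = 1/√(1 - 0.843²) = 1.859
Δt = γΔt₀ = 1.859 × 10.4 = 19.33 hours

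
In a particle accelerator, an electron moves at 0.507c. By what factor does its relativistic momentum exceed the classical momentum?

p_rel = γmv, p_class = mv
Ratio = γ = 1/√(1 - 0.507²)
= 1/√(0.742951) = 1.160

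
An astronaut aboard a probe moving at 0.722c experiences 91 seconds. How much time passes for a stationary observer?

Proper time Δt₀ = 91 seconds
γ = 1/√(1 - 0.722²) = 1.445
Δt = γΔt₀ = 1.445 × 91 = 131.5 seconds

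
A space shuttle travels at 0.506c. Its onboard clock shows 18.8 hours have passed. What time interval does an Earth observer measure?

Proper time Δt₀ = 18.8 hours
γ = 1/√(1 - 0.506²) = 1.1594
Δt = γΔt₀ = 1.1594 × 18.8 = 21.80 hours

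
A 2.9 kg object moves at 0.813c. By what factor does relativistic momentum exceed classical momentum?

p_rel = γmv, p_class = mv
Ratio = γ = 1/√(1 - 0.813²) = 1.717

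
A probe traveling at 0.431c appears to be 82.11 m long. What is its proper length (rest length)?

Contracted length L = 82.11 m
γ = 1/√(1 - 0.431²) = 1.10822
L₀ = γL = 1.10822 × 82.11 = 91.00 m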